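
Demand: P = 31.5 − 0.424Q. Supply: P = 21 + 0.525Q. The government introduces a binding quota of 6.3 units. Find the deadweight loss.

10.77

Competitive equilibrium: 31.5 − 0.424Q = 21 + 0.525Q → Q* = 11.0643, P* = 26.8087.
At Q = 6.3: demand price = 31.5 − 0.424·6.3 = 28.8288; supply price = 21 + 0.525·6.3 = 24.3075.
ΔQ = 11.0643 − 6.3 = 4.7643; wedge = 28.8288 − 24.3075 = 4.5213.
Deadweight loss = ½ × 4.7643 × 4.5213 = 10.77.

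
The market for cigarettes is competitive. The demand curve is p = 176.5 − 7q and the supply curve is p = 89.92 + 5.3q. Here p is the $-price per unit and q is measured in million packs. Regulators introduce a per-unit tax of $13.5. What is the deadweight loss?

Competitive equilibrium: 176.5 − 7q = 89.92 + 5.3q → q* = 7.039, p* = 127.2268.
With the tax, the buyer price exceeds the seller price by 13.5: (176.5 − 7q) − (89.92 + 5.3q) = 13.5 → q' = 5.9415.
Δq = 7.039 − 5.9415 = 1.0975; the wedge equals the tax, 13.5.
Deadweight loss = ½ × 1.0975 × 13.5 = $7.41 million.

$7.41 million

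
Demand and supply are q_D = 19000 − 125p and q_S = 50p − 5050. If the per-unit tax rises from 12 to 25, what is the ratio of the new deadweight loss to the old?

In inverse form: demand p = 152 − 0.008q, supply p = 101 + 0.02q.
Competitive equilibrium: 152 − 0.008q = 101 + 0.02q → q* = 1821.4286, p* = 137.4286.
For a per-unit tax t: Δq = t/0.028, so DWL = ½·t·(t/0.028) = t²/0.056.
At t = 12: DWL = 2571.429. At t = 25: DWL = 11160.714.
Ratio = (25/12)² = 4.340.

4.340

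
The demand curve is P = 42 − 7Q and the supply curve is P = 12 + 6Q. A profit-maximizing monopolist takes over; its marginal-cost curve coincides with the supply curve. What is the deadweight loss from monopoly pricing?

4.24

Competitive equilibrium: 42 − 7Q = 12 + 6Q → Q* = 2.3077, P* = 25.8462.
Marginal revenue: MR = 42 − 14Q. Set MR = MC: 42 − 14Q = 12 + 6Q → Q_m = 1.5.
Price P_m = 42 − 7·1.5 = 31.5; MC(Q_m) = 12 + 6·1.5 = 21.
Competitive Q* = 2.3077, so ΔQ = 0.8077; wedge = 31.5 − 21 = 10.5.
Welfare loss = ½ × 0.8077 × 10.5 = 4.24.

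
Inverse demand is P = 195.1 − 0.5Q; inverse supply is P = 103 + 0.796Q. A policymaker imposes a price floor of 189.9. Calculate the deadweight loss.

Competitive equilibrium: 195.1 − 0.5Q = 103 + 0.796Q → Q* = 71.0648, P* = 159.5676.
At the floor P = 189.9, quantity demanded = (195.1 − 189.9)/0.5 = 10.4.
Sellers' marginal cost at Q' = 10.4: 103 + 0.796·10.4 = 111.2784.
ΔQ = 71.0648 − 10.4 = 60.6648; wedge = 189.9 − 111.2784 = 78.6216.
Deadweight loss = ½ × 60.6648 × 78.6216 = 2384.78.

2384.78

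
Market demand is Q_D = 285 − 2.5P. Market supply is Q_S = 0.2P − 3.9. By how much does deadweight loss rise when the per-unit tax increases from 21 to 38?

In inverse form: demand P = 114 − 0.4Q, supply P = 19.5 + 5Q.
Competitive equilibrium: 114 − 0.4Q = 19.5 + 5Q → Q* = 17.5, P* = 107.
For a per-unit tax t: ΔQ = t/5.4, so DWL = ½·t·(t/5.4) = t²/10.8.
At t = 21: DWL = 40.833. At t = 38: DWL = 133.704.
Increase = 133.704 − 40.833 = 92.87.

92.87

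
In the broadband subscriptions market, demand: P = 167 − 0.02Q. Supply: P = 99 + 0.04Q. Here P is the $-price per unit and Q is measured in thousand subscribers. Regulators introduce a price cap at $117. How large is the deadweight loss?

$14008.33 thousand

Competitive equilibrium: 167 − 0.02Q = 99 + 0.04Q → Q* = 1133.3333, P* = 144.3333.
At the ceiling P = 117, quantity supplied = (117 − 99)/0.04 = 450.
Willingness to pay at Q' = 450: 167 − 0.02·450 = 158.
ΔQ = 1133.3333 − 450 = 683.3333; wedge = 158 − 117 = 41.
The triangle = ½ × 683.3333 × 41 = $14008.33 thousand.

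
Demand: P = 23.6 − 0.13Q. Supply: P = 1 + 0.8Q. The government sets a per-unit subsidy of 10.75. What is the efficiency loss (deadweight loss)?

62.13

Competitive equilibrium: 23.6 − 0.13Q = 1 + 0.8Q → Q* = 24.3011, P* = 20.4409.
The subsidy lowers effective supply by 10.75: P = 0.8Q − 9.75.
New quantity: 23.6 − 0.13Q = 0.8Q − 9.75 → Q' = 35.8602.
Overproduction ΔQ = 35.8602 − 24.3011 = 11.5591; wedge = subsidy = 10.75.
The triangle = ½ × 11.5591 × 10.75 = 62.13.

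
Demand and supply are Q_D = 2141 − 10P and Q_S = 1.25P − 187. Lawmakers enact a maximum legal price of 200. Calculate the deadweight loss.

In inverse form: demand P = 214.1 − 0.1Q, supply P = 149.6 + 0.8Q.
Competitive equilibrium: 214.1 − 0.1Q = 149.6 + 0.8Q → Q* = 71.6667, P* = 206.9333.
At the ceiling P = 200, quantity supplied = (200 − 149.6)/0.8 = 63.
Willingness to pay at Q' = 63: 214.1 − 0.1·63 = 207.8.
ΔQ = 71.6667 − 63 = 8.6667; wedge = 207.8 − 200 = 7.8.
The triangle = ½ × 8.6667 × 7.8 = 33.80.

33.80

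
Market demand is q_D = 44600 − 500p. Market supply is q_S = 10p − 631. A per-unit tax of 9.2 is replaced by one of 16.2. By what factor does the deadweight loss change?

3.101

In inverse form: demand p = 89.2 − 0.002q, supply p = 63.1 + 0.1q.
Competitive equilibrium: 89.2 − 0.002q = 63.1 + 0.1q → q* = 255.8824, p* = 88.6882.
For a per-unit tax t: Δq = t/0.102, so DWL = ½·t·(t/0.102) = t²/0.204.
At t = 9.2: DWL = 414.902. At t = 16.2: DWL = 1286.471.
Ratio = (16.2/9.2)² = 3.101.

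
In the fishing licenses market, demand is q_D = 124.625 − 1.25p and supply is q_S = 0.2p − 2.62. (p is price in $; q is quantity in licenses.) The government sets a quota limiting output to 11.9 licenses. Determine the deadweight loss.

$26.64

In inverse form: demand p = 99.7 − 0.8q, supply p = 13.1 + 5q.
Competitive equilibrium: 99.7 − 0.8q = 13.1 + 5q → q* = 14.931, p* = 87.7552.
At q = 11.9: demand price = 99.7 − 0.8·11.9 = 90.18; supply price = 13.1 + 5·11.9 = 72.6.
Δq = 14.931 − 11.9 = 3.031; wedge = 90.18 − 72.6 = 17.58.
Welfare loss = ½ × 3.031 × 17.58 = $26.64.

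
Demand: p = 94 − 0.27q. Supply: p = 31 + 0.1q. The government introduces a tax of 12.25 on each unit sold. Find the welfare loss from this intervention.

Competitive equilibrium: 94 − 0.27q = 31 + 0.1q → q* = 170.2703, p* = 48.027.
With the tax, the buyer price exceeds the seller price by 12.25: (94 − 0.27q) − (31 + 0.1q) = 12.25 → q' = 137.1622.
Δq = 170.2703 − 137.1622 = 33.1081; the wedge equals the tax, 12.25.
The triangle = ½ × 33.1081 × 12.25 = 202.79.

202.79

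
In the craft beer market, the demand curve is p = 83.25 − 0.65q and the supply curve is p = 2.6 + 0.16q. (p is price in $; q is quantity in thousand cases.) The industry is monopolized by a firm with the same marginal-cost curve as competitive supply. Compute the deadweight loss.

Competitive equilibrium: 83.25 − 0.65q = 2.6 + 0.16q → q* = 99.5679, p* = 18.5309.
Marginal revenue: MR = 83.25 − 1.3q. Set MR = MC: 83.25 − 1.3q = 2.6 + 0.16q → q_m = 55.2397.
Price p_m = 83.25 − 0.65·55.2397 = 47.3442; MC(q_m) = 2.6 + 0.16·55.2397 = 11.4384.
Competitive q* = 99.5679, so Δq = 44.3282; wedge = 47.3442 − 11.4384 = 35.9058.
DWL = ½ × 44.3282 × 35.9058 = $795.82 thousand.

$795.82 thousand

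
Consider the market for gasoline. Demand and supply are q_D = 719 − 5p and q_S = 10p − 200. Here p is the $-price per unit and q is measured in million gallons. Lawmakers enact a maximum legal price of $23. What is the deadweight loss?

$21965.07 million

In inverse form: demand p = 143.8 − 0.2q, supply p = 20 + 0.1q.
Competitive equilibrium: 143.8 − 0.2q = 20 + 0.1q → q* = 412.6667, p* = 61.2667.
At the ceiling p = 23, quantity supplied = (23 − 20)/0.1 = 30.
Willingness to pay at q' = 30: 143.8 − 0.2·30 = 137.8.
Δq = 412.6667 − 30 = 382.6667; wedge = 137.8 − 23 = 114.8.
Welfare loss = ½ × 382.6667 × 114.8 = $21965.07 million.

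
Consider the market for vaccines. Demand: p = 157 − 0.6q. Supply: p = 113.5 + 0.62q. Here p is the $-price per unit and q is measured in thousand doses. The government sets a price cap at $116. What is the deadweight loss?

Competitive equilibrium: 157 − 0.6q = 113.5 + 0.62q → q* = 35.65574, p* = 135.60656.
At the ceiling p = 116, quantity supplied = (116 − 113.5)/0.62 = 4.03226.
Willingness to pay at q' = 4.03226: 157 − 0.6·4.03226 = 154.58064.
Δq = 35.65574 − 4.03226 = 31.62348; wedge = 154.58064 − 116 = 38.58064.
Welfare loss = ½ × 31.62348 × 38.58064 = $610.03 thousand.

$610.03 thousand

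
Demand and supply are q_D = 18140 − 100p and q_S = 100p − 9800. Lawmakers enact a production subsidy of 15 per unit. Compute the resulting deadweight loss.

In inverse form: demand p = 181.4 − 0.01q, supply p = 98 + 0.01q.
Competitive equilibrium: 181.4 − 0.01q = 98 + 0.01q → q* = 4170, p* = 139.7.
The subsidy lowers effective supply by 15: p = 83 + 0.01q.
New quantity: 181.4 − 0.01q = 83 + 0.01q → q' = 4920.
Overproduction Δq = 4920 − 4170 = 750; wedge = subsidy = 15.
The triangle = ½ × 750 × 15 = 5625.

5625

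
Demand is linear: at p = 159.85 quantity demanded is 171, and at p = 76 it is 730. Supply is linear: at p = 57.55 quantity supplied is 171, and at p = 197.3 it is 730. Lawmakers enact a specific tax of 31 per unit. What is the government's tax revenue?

Demand slope = (76 − 159.85)/(730 − 171) = −0.15, so p = 185.5 − 0.15q.
Supply slope = (197.3 − 57.55)/(730 − 171) = 0.25, so p = 14.8 + 0.25q.
Competitive equilibrium: 185.5 − 0.15q = 14.8 + 0.25q → q* = 426.75, p* = 121.4875.
With the tax, the buyer price exceeds the seller price by 31: (185.5 − 0.15q) − (14.8 + 0.25q) = 31 → q' = 349.25.
Tax revenue = 31 × 349.25 = 10826.75.

10826.75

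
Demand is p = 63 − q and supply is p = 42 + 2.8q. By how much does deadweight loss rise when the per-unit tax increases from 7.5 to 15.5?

Competitive equilibrium: 63 − q = 42 + 2.8q → q* = 5.5263, p* = 57.4737.
For a per-unit tax t: Δq = t/3.8, so DWL = ½·t·(t/3.8) = t²/7.6.
At t = 7.5: DWL = 7.401. At t = 15.5: DWL = 31.612.
Increase = 31.612 − 7.401 = 24.21.

24.21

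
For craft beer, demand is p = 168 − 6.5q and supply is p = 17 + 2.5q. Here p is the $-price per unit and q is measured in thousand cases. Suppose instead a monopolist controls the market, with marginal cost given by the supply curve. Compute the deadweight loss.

Competitive equilibrium: 168 − 6.5q = 17 + 2.5q → q* = 16.77778, p* = 58.94444.
Marginal revenue: MR = 168 − 13q. Set MR = MC: 168 − 13q = 17 + 2.5q → q_m = 9.74194.
Price p_m = 168 − 6.5·9.74194 = 104.67739; MC(q_m) = 17 + 2.5·9.74194 = 41.35485.
Competitive q* = 16.77778, so Δq = 7.03584; wedge = 104.67739 − 41.35485 = 63.32254.
DWL = ½ × 7.03584 × 63.32254 = $222.76 thousand.

$222.76 thousand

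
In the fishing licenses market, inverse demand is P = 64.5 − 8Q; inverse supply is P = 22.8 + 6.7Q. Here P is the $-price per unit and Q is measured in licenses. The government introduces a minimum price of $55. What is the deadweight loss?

$19.99

Competitive equilibrium: 64.5 − 8Q = 22.8 + 6.7Q → Q* = 2.8367, P* = 41.8061.
At the floor P = 55, quantity demanded = (64.5 − 55)/8 = 1.1875.
Sellers' marginal cost at Q' = 1.1875: 22.8 + 6.7·1.1875 = 30.7563.
ΔQ = 2.8367 − 1.1875 = 1.6492; wedge = 55 − 30.7563 = 24.2437.
Welfare loss = ½ × 1.6492 × 24.2437 = $19.99.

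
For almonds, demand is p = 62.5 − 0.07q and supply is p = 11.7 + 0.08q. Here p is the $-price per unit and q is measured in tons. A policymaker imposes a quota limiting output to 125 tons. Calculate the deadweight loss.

Competitive equilibrium: 62.5 − 0.07q = 11.7 + 0.08q → q* = 338.6667, p* = 38.7933.
At q = 125: demand price = 62.5 − 0.07·125 = 53.75; supply price = 11.7 + 0.08·125 = 21.7.
Δq = 338.6667 − 125 = 213.6667; wedge = 53.75 − 21.7 = 32.05.
The triangle = ½ × 213.6667 × 32.05 = $3424.01.

$3424.01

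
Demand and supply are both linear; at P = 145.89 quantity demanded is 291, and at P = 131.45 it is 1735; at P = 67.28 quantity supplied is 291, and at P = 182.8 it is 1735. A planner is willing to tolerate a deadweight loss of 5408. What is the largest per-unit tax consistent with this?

Demand slope = (131.45 − 145.89)/(1735 − 291) = −0.01, so P = 148.8 − 0.01Q.
Supply slope = (182.8 − 67.28)/(1735 − 291) = 0.08, so P = 44 + 0.08Q.
Competitive equilibrium: 148.8 − 0.01Q = 44 + 0.08Q → Q* = 1164.4444, P* = 137.1556.
A tax t gives ΔQ = t/0.09 and wedge t, so DWL = t²/0.18.
t²/0.18 = 5408 → t² = 973.44 → t = 31.2.

31.2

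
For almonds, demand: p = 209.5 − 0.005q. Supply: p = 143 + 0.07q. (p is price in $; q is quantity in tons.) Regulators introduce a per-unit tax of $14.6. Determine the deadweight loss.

Competitive equilibrium: 209.5 − 0.005q = 143 + 0.07q → q* = 886.6667, p* = 205.0667.
With the tax, the buyer price exceeds the seller price by 14.6: (209.5 − 0.005q) − (143 + 0.07q) = 14.6 → q' = 692.
Δq = 886.6667 − 692 = 194.6667; the wedge equals the tax, 14.6.
DWL = ½ × 194.6667 × 14.6 = $1421.07.

$1421.07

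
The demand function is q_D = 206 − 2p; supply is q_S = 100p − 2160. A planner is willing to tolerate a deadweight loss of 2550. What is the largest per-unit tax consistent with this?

51

In inverse form: demand p = 103 − 0.5q, supply p = 21.6 + 0.01q.
Competitive equilibrium: 103 − 0.5q = 21.6 + 0.01q → q* = 159.6078, p* = 23.1961.
A tax t gives Δq = t/0.51 and wedge t, so DWL = t²/1.02.
t²/1.02 = 2550 → t² = 2601 → t = 51.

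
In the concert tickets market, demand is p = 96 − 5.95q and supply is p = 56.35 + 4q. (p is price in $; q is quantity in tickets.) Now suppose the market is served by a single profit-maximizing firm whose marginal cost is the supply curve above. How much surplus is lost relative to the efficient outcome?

$11.06

Competitive equilibrium: 96 − 5.95q = 56.35 + 4q → q* = 3.9849, p* = 72.2897.
Marginal revenue: MR = 96 − 11.9q. Set MR = MC: 96 − 11.9q = 56.35 + 4q → q_m = 2.4937.
Price p_m = 96 − 5.95·2.4937 = 81.1625; MC(q_m) = 56.35 + 4·2.4937 = 66.3248.
Competitive q* = 3.9849, so Δq = 1.4912; wedge = 81.1625 − 66.3248 = 14.8377.
Welfare loss = ½ × 1.4912 × 14.8377 = $11.06.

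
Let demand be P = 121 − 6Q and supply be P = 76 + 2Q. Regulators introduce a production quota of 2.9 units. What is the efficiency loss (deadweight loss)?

Competitive equilibrium: 121 − 6Q = 76 + 2Q → Q* = 5.625, P* = 87.25.
At Q = 2.9: demand price = 121 − 6·2.9 = 103.6; supply price = 76 + 2·2.9 = 81.8.
ΔQ = 5.625 − 2.9 = 2.725; wedge = 103.6 − 81.8 = 21.8.
The triangle = ½ × 2.725 × 21.8 = 29.70.

29.70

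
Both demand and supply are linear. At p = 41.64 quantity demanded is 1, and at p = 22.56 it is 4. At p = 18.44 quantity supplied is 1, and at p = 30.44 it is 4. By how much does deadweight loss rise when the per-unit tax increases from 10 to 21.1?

16.66

Demand slope = (22.56 − 41.64)/(4 − 1) = −6.36, so p = 48 − 6.36q.
Supply slope = (30.44 − 18.44)/(4 − 1) = 4, so p = 14.44 + 4q.
Competitive equilibrium: 48 − 6.36q = 14.44 + 4q → q* = 3.2394, p* = 27.3975.
For a per-unit tax t: Δq = t/10.36, so DWL = ½·t·(t/10.36) = t²/20.72.
At t = 10: DWL = 4.826. At t = 21.1: DWL = 21.487.
Increase = 21.487 − 4.826 = 16.66.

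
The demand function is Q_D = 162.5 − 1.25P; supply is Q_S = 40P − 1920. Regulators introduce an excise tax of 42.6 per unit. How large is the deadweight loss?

1099.85

In inverse form: demand P = 130 − 0.8Q, supply P = 48 + 0.025Q.
Competitive equilibrium: 130 − 0.8Q = 48 + 0.025Q → Q* = 99.3939, P* = 50.4848.
With the tax, the buyer price exceeds the seller price by 42.6: (130 − 0.8Q) − (48 + 0.025Q) = 42.6 → Q' = 47.7576.
ΔQ = 99.3939 − 47.7576 = 51.6363; the wedge equals the tax, 42.6.
The triangle = ½ × 51.6363 × 42.6 = 1099.85.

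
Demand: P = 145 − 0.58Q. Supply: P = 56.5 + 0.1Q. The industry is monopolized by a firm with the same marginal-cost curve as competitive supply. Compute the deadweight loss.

Competitive equilibrium: 145 − 0.58Q = 56.5 + 0.1Q → Q* = 130.1471, P* = 69.5147.
Marginal revenue: MR = 145 − 1.16Q. Set MR = MC: 145 − 1.16Q = 56.5 + 0.1Q → Q_m = 70.2381.
Price P_m = 145 − 0.58·70.2381 = 104.2619; MC(Q_m) = 56.5 + 0.1·70.2381 = 63.5238.
Competitive Q* = 130.1471, so ΔQ = 59.909; wedge = 104.2619 − 63.5238 = 40.7381.
Deadweight loss = ½ × 59.909 × 40.7381 = 1220.29.

1220.29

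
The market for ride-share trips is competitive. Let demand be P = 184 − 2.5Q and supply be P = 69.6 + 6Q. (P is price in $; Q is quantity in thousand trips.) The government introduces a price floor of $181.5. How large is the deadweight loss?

$659.69 thousand

Competitive equilibrium: 184 − 2.5Q = 69.6 + 6Q → Q* = 13.4588, P* = 150.3529.
At the floor P = 181.5, quantity demanded = (184 − 181.5)/2.5 = 1.
Sellers' marginal cost at Q' = 1: 69.6 + 6·1 = 75.6.
ΔQ = 13.4588 − 1 = 12.4588; wedge = 181.5 − 75.6 = 105.9.
The triangle = ½ × 12.4588 × 105.9 = $659.69 thousand.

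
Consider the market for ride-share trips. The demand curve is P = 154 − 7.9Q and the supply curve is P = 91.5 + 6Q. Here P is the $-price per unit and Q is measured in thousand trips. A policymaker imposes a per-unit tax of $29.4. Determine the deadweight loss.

$31.09 thousand

Competitive equilibrium: 154 − 7.9Q = 91.5 + 6Q → Q* = 4.4964, P* = 118.4784.
With the tax, the buyer price exceeds the seller price by 29.4: (154 − 7.9Q) − (91.5 + 6Q) = 29.4 → Q' = 2.3813.
ΔQ = 4.4964 − 2.3813 = 2.1151; the wedge equals the tax, 29.4.
Welfare loss = ½ × 2.1151 × 29.4 = $31.09 thousand.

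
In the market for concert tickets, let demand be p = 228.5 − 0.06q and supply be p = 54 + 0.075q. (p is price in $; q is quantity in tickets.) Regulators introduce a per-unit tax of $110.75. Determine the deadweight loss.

Competitive equilibrium: 228.5 − 0.06q = 54 + 0.075q → q* = 1292.5926, p* = 150.9444.
With the tax, the buyer price exceeds the seller price by 110.75: (228.5 − 0.06q) − (54 + 0.075q) = 110.75 → q' = 472.2222.
Δq = 1292.5926 − 472.2222 = 820.3704; the wedge equals the tax, 110.75.
Deadweight loss = ½ × 820.3704 × 110.75 = $45428.01.

$45428.01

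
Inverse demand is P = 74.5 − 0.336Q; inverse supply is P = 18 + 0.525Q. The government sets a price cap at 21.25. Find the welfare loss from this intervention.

1520.54

Competitive equilibrium: 74.5 − 0.336Q = 18 + 0.525Q → Q* = 65.6214, P* = 52.4512.
At the ceiling P = 21.25, quantity supplied = (21.25 − 18)/0.525 = 6.1905.
Willingness to pay at Q' = 6.1905: 74.5 − 0.336·6.1905 = 72.42.
ΔQ = 65.6214 − 6.1905 = 59.4309; wedge = 72.42 − 21.25 = 51.17.
DWL = ½ × 59.4309 × 51.17 = 1520.54.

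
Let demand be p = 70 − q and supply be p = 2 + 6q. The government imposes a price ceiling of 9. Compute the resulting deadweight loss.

Competitive equilibrium: 70 − q = 2 + 6q → q* = 9.7143, p* = 60.2857.
At the ceiling p = 9, quantity supplied = (9 − 2)/6 = 1.1667.
Willingness to pay at q' = 1.1667: 70 − 1·1.1667 = 68.8333.
Δq = 9.7143 − 1.1667 = 8.5476; wedge = 68.8333 − 9 = 59.8333.
The triangle = ½ × 8.5476 × 59.8333 = 255.72.

255.72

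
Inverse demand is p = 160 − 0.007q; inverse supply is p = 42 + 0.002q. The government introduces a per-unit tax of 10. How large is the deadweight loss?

5555.56

Competitive equilibrium: 160 − 0.007q = 42 + 0.002q → q* = 13111.1111, p* = 68.2222.
With the tax, the buyer price exceeds the seller price by 10: (160 − 0.007q) − (42 + 0.002q) = 10 → q' = 12000.
Δq = 13111.1111 − 12000 = 1111.1111; the wedge equals the tax, 10.
The triangle = ½ × 1111.1111 × 10 = 5555.56.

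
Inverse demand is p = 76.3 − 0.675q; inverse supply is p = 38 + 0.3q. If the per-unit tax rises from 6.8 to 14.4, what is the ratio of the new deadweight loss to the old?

Competitive equilibrium: 76.3 − 0.675q = 38 + 0.3q → q* = 39.2821, p* = 49.7846.
For a per-unit tax t: Δq = t/0.975, so DWL = ½·t·(t/0.975) = t²/1.95.
At t = 6.8: DWL = 23.713. At t = 14.4: DWL = 106.338.
Ratio = (14.4/6.8)² = 4.484.

4.484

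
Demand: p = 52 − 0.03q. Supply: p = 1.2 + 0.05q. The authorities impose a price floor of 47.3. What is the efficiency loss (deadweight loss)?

9152.11

Competitive equilibrium: 52 − 0.03q = 1.2 + 0.05q → q* = 635, p* = 32.95.
At the floor p = 47.3, quantity demanded = (52 − 47.3)/0.03 = 156.66667.
Sellers' marginal cost at q' = 156.66667: 1.2 + 0.05·156.66667 = 9.03333.
Δq = 635 − 156.66667 = 478.33333; wedge = 47.3 − 9.03333 = 38.26667.
Deadweight loss = ½ × 478.33333 × 38.26667 = 9152.11.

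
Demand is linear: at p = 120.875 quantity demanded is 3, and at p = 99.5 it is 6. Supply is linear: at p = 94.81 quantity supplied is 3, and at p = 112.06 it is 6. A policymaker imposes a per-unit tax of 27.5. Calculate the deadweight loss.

Demand slope = (99.5 − 120.875)/(6 − 3) = −7.125, so p = 142.25 − 7.125q.
Supply slope = (112.06 − 94.81)/(6 − 3) = 5.75, so p = 77.56 + 5.75q.
Competitive equilibrium: 142.25 − 7.125q = 77.56 + 5.75q → q* = 5.0245, p* = 106.4507.
With the tax, the buyer price exceeds the seller price by 27.5: (142.25 − 7.125q) − (77.56 + 5.75q) = 27.5 → q' = 2.8885.
Δq = 5.0245 − 2.8885 = 2.136; the wedge equals the tax, 27.5.
Welfare loss = ½ × 2.136 × 27.5 = 29.37.

29.37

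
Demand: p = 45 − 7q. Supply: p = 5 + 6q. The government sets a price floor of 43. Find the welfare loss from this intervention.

Competitive equilibrium: 45 − 7q = 5 + 6q → q* = 3.0769, p* = 23.4615.
At the floor p = 43, quantity demanded = (45 − 43)/7 = 0.2857.
Sellers' marginal cost at q' = 0.2857: 5 + 6·0.2857 = 6.7142.
Δq = 3.0769 − 0.2857 = 2.7912; wedge = 43 − 6.7142 = 36.2858.
DWL = ½ × 2.7912 × 36.2858 = 50.64.

50.64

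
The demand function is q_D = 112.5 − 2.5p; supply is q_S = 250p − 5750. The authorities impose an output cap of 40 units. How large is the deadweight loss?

42.21

In inverse form: demand p = 45 − 0.4q, supply p = 23 + 0.004q.
Competitive equilibrium: 45 − 0.4q = 23 + 0.004q → q* = 54.4554, p* = 23.2178.
At q = 40: demand price = 45 − 0.4·40 = 29; supply price = 23 + 0.004·40 = 23.16.
Δq = 54.4554 − 40 = 14.4554; wedge = 29 − 23.16 = 5.84.
Welfare loss = ½ × 14.4554 × 5.84 = 42.21.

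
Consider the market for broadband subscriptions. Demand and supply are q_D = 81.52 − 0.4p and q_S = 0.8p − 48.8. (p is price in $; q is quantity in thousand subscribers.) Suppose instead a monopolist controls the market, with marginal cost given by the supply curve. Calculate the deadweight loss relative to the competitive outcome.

$435.03 thousand

In inverse form: demand p = 203.8 − 2.5q, supply p = 61 + 1.25q.
Competitive equilibrium: 203.8 − 2.5q = 61 + 1.25q → q* = 38.08, p* = 108.6.
Marginal revenue: MR = 203.8 − 5q. Set MR = MC: 203.8 − 5q = 61 + 1.25q → q_m = 22.848.
Price p_m = 203.8 − 2.5·22.848 = 146.68; MC(q_m) = 61 + 1.25·22.848 = 89.56.
Competitive q* = 38.08, so Δq = 15.232; wedge = 146.68 − 89.56 = 57.12.
Welfare loss = ½ × 15.232 × 57.12 = $435.03 thousand.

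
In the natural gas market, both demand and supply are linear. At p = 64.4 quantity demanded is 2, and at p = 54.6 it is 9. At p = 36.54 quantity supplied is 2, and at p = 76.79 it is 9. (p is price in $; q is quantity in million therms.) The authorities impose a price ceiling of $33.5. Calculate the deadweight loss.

Demand slope = (54.6 − 64.4)/(9 − 2) = −1.4, so p = 67.2 − 1.4q.
Supply slope = (76.79 − 36.54)/(9 − 2) = 5.75, so p = 25.04 + 5.75q.
Competitive equilibrium: 67.2 − 1.4q = 25.04 + 5.75q → q* = 5.8965, p* = 58.9449.
At the ceiling p = 33.5, quantity supplied = (33.5 − 25.04)/5.75 = 1.4713.
Willingness to pay at q' = 1.4713: 67.2 − 1.4·1.4713 = 65.1402.
Δq = 5.8965 − 1.4713 = 4.4252; wedge = 65.1402 − 33.5 = 31.6402.
DWL = ½ × 4.4252 × 31.6402 = $70.01 million.

$70.01 million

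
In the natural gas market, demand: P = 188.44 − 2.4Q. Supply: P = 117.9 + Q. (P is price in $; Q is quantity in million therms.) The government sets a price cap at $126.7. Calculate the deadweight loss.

Competitive equilibrium: 188.44 − 2.4Q = 117.9 + Q → Q* = 20.74706, P* = 138.64706.
At the ceiling P = 126.7, quantity supplied = (126.7 − 117.9)/1 = 8.8.
Willingness to pay at Q' = 8.8: 188.44 − 2.4·8.8 = 167.32.
ΔQ = 20.74706 − 8.8 = 11.94706; wedge = 167.32 − 126.7 = 40.62.
DWL = ½ × 11.94706 × 40.62 = $242.64 million.

$242.64 million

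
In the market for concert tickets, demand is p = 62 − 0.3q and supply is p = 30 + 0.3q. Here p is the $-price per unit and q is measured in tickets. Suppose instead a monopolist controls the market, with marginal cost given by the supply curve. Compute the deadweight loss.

Competitive equilibrium: 62 − 0.3q = 30 + 0.3q → q* = 53.3333, p* = 46.
Marginal revenue: MR = 62 − 0.6q. Set MR = MC: 62 − 0.6q = 30 + 0.3q → q_m = 35.5556.
Price p_m = 62 − 0.3·35.5556 = 51.3333; MC(q_m) = 30 + 0.3·35.5556 = 40.6667.
Competitive q* = 53.3333, so Δq = 17.7777; wedge = 51.3333 − 40.6667 = 10.6666.
DWL = ½ × 17.7777 × 10.6666 = $94.81.

$94.81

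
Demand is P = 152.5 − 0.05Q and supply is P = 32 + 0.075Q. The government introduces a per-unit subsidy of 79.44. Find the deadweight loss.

Competitive equilibrium: 152.5 − 0.05Q = 32 + 0.075Q → Q* = 964, P* = 104.3.
The subsidy lowers effective supply by 79.44: P = 0.075Q − 47.44.
New quantity: 152.5 − 0.05Q = 0.075Q − 47.44 → Q' = 1599.52.
Overproduction ΔQ = 1599.52 − 964 = 635.52; wedge = subsidy = 79.44.
DWL = ½ × 635.52 × 79.44 = 25242.85.

25242.85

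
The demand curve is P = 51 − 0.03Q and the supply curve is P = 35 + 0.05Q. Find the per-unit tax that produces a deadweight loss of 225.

Competitive equilibrium: 51 − 0.03Q = 35 + 0.05Q → Q* = 200, P* = 45.
A tax t gives ΔQ = t/0.08 and wedge t, so DWL = t²/0.16.
t²/0.16 = 225 → t² = 36 → t = 6.

6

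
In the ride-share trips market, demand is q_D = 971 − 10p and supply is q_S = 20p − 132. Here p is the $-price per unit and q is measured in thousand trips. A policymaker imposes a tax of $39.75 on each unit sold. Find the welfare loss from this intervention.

In inverse form: demand p = 97.1 − 0.1q, supply p = 6.6 + 0.05q.
Competitive equilibrium: 97.1 − 0.1q = 6.6 + 0.05q → q* = 603.3333, p* = 36.7667.
With the tax, the buyer price exceeds the seller price by 39.75: (97.1 − 0.1q) − (6.6 + 0.05q) = 39.75 → q' = 338.3333.
Δq = 603.3333 − 338.3333 = 265; the wedge equals the tax, 39.75.
The triangle = ½ × 265 × 39.75 = $5266.875 thousand.

$5266.875 thousand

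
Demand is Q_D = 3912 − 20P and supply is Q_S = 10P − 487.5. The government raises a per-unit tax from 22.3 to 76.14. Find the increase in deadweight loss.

In inverse form: demand P = 195.6 − 0.05Q, supply P = 48.75 + 0.1Q.
Competitive equilibrium: 195.6 − 0.05Q = 48.75 + 0.1Q → Q* = 979, P* = 146.65.
For a per-unit tax t: ΔQ = t/0.15, so DWL = ½·t·(t/0.15) = t²/0.3.
At t = 22.3: DWL = 1657.633. At t = 76.14: DWL = 19324.332.
Increase = 19324.332 − 1657.633 = 17666.70.

17666.70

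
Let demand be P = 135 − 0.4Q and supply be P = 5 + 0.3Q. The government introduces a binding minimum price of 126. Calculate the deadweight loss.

9323.62

Competitive equilibrium: 135 − 0.4Q = 5 + 0.3Q → Q* = 185.7143, P* = 60.7143.
At the floor P = 126, quantity demanded = (135 − 126)/0.4 = 22.5.
Sellers' marginal cost at Q' = 22.5: 5 + 0.3·22.5 = 11.75.
ΔQ = 185.7143 − 22.5 = 163.2143; wedge = 126 − 11.75 = 114.25.
Deadweight loss = ½ × 163.2143 × 114.25 = 9323.62.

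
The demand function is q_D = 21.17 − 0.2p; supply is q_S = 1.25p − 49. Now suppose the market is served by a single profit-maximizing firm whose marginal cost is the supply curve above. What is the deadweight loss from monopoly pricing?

In inverse form: demand p = 105.85 − 5q, supply p = 39.2 + 0.8q.
Competitive equilibrium: 105.85 − 5q = 39.2 + 0.8q → q* = 11.4914, p* = 48.3931.
Marginal revenue: MR = 105.85 − 10q. Set MR = MC: 105.85 − 10q = 39.2 + 0.8q → q_m = 6.1713.
Price p_m = 105.85 − 5·6.1713 = 74.9935; MC(q_m) = 39.2 + 0.8·6.1713 = 44.137.
Competitive q* = 11.4914, so Δq = 5.3201; wedge = 74.9935 − 44.137 = 30.8565.
The triangle = ½ × 5.3201 × 30.8565 = 82.08.

82.08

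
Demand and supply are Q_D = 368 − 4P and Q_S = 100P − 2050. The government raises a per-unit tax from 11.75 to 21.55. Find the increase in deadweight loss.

In inverse form: demand P = 92 − 0.25Q, supply P = 20.5 + 0.01Q.
Competitive equilibrium: 92 − 0.25Q = 20.5 + 0.01Q → Q* = 275, P* = 23.25.
For a per-unit tax t: ΔQ = t/0.26, so DWL = ½·t·(t/0.26) = t²/0.52.
At t = 11.75: DWL = 265.505. At t = 21.55: DWL = 893.082.
Increase = 893.082 − 265.505 = 627.58.

627.58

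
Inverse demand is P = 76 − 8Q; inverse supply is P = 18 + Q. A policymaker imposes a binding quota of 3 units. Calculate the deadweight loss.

Competitive equilibrium: 76 − 8Q = 18 + Q → Q* = 6.4444, P* = 24.4444.
At Q = 3: demand price = 76 − 8·3 = 52; supply price = 18 + 1·3 = 21.
ΔQ = 6.4444 − 3 = 3.4444; wedge = 52 − 21 = 31.
Deadweight loss = ½ × 3.4444 × 31 = 53.39.

53.39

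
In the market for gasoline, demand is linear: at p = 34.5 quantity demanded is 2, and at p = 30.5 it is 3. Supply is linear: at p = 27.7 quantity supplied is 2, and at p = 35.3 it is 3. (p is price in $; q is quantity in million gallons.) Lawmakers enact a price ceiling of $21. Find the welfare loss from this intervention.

$12.50 million

Demand slope = (30.5 − 34.5)/(3 − 2) = −4, so p = 42.5 − 4q.
Supply slope = (35.3 − 27.7)/(3 − 2) = 7.6, so p = 12.5 + 7.6q.
Competitive equilibrium: 42.5 − 4q = 12.5 + 7.6q → q* = 2.5862, p* = 32.1552.
At the ceiling p = 21, quantity supplied = (21 − 12.5)/7.6 = 1.1184.
Willingness to pay at q' = 1.1184: 42.5 − 4·1.1184 = 38.0264.
Δq = 2.5862 − 1.1184 = 1.4678; wedge = 38.0264 − 21 = 17.0264.
The triangle = ½ × 1.4678 × 17.0264 = $12.50 million.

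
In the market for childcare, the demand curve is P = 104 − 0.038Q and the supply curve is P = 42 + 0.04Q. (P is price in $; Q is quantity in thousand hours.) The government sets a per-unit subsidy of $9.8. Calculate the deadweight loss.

Competitive equilibrium: 104 − 0.038Q = 42 + 0.04Q → Q* = 794.8718, P* = 73.7949.
The subsidy lowers effective supply by 9.8: P = 32.2 + 0.04Q.
New quantity: 104 − 0.038Q = 32.2 + 0.04Q → Q' = 920.5128.
Overproduction ΔQ = 920.5128 − 794.8718 = 125.641; wedge = subsidy = 9.8.
The triangle = ½ × 125.641 × 9.8 = $615.64 thousand.

$615.64 thousand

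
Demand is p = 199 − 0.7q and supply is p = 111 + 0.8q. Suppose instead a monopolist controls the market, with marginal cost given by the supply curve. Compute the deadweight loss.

261.33

Competitive equilibrium: 199 − 0.7q = 111 + 0.8q → q* = 58.6667, p* = 157.9333.
Marginal revenue: MR = 199 − 1.4q. Set MR = MC: 199 − 1.4q = 111 + 0.8q → q_m = 40.
Price p_m = 199 − 0.7·40 = 171; MC(q_m) = 111 + 0.8·40 = 143.
Competitive q* = 58.6667, so Δq = 18.6667; wedge = 171 − 143 = 28.
The triangle = ½ × 18.6667 × 28 = 261.33.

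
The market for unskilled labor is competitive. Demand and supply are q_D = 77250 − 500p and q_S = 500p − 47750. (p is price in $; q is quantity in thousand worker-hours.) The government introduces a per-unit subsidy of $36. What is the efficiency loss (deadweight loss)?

In inverse form: demand p = 154.5 − 0.002q, supply p = 95.5 + 0.002q.
Competitive equilibrium: 154.5 − 0.002q = 95.5 + 0.002q → q* = 14750, p* = 125.
The subsidy lowers effective supply by 36: p = 59.5 + 0.002q.
New quantity: 154.5 − 0.002q = 59.5 + 0.002q → q' = 23750.
Overproduction Δq = 23750 − 14750 = 9000; wedge = subsidy = 36.
DWL = ½ × 9000 × 36 = $162000 thousand.

$162000 thousand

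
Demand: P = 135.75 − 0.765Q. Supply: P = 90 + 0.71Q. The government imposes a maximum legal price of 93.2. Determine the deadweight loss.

Competitive equilibrium: 135.75 − 0.765Q = 90 + 0.71Q → Q* = 31.0169, P* = 112.022.
At the ceiling P = 93.2, quantity supplied = (93.2 − 90)/0.71 = 4.507.
Willingness to pay at Q' = 4.507: 135.75 − 0.765·4.507 = 132.3021.
ΔQ = 31.0169 − 4.507 = 26.5099; wedge = 132.3021 − 93.2 = 39.1021.
Welfare loss = ½ × 26.5099 × 39.1021 = 518.30.

518.30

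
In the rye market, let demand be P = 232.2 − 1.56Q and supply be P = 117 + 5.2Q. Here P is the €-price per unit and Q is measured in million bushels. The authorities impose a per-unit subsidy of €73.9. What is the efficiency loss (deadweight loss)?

Competitive equilibrium: 232.2 − 1.56Q = 117 + 5.2Q → Q* = 17.0414, P* = 205.6154.
The subsidy lowers effective supply by 73.9: P = 43.1 + 5.2Q.
New quantity: 232.2 − 1.56Q = 43.1 + 5.2Q → Q' = 27.9734.
Overproduction ΔQ = 27.9734 − 17.0414 = 10.932; wedge = subsidy = 73.9.
Deadweight loss = ½ × 10.932 × 73.9 = €403.94 million.

€403.94 million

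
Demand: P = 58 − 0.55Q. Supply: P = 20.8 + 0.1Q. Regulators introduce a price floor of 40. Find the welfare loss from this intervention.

195.14

Competitive equilibrium: 58 − 0.55Q = 20.8 + 0.1Q → Q* = 57.2308, P* = 26.5231.
At the floor P = 40, quantity demanded = (58 − 40)/0.55 = 32.7273.
Sellers' marginal cost at Q' = 32.7273: 20.8 + 0.1·32.7273 = 24.0727.
ΔQ = 57.2308 − 32.7273 = 24.5035; wedge = 40 − 24.0727 = 15.9273.
Deadweight loss = ½ × 24.5035 × 15.9273 = 195.14.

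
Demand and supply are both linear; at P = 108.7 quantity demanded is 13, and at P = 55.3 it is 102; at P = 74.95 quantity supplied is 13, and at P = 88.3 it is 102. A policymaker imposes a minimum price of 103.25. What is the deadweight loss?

483.75

Demand slope = (55.3 − 108.7)/(102 − 13) = −0.6, so P = 116.5 − 0.6Q.
Supply slope = (88.3 − 74.95)/(102 − 13) = 0.15, so P = 73 + 0.15Q.
Competitive equilibrium: 116.5 − 0.6Q = 73 + 0.15Q → Q* = 58, P* = 81.7.
At the floor P = 103.25, quantity demanded = (116.5 − 103.25)/0.6 = 22.0833.
Sellers' marginal cost at Q' = 22.0833: 73 + 0.15·22.0833 = 76.3125.
ΔQ = 58 − 22.0833 = 35.9167; wedge = 103.25 − 76.3125 = 26.9375.
The triangle = ½ × 35.9167 × 26.9375 = 483.75.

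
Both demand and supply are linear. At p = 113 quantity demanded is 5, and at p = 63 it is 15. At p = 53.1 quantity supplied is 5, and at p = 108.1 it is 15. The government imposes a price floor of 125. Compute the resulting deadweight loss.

344.86

Demand slope = (63 − 113)/(15 − 5) = −5, so p = 138 − 5q.
Supply slope = (108.1 − 53.1)/(15 − 5) = 5.5, so p = 25.6 + 5.5q.
Competitive equilibrium: 138 − 5q = 25.6 + 5.5q → q* = 10.7048, p* = 84.4762.
At the floor p = 125, quantity demanded = (138 − 125)/5 = 2.6.
Sellers' marginal cost at q' = 2.6: 25.6 + 5.5·2.6 = 39.9.
Δq = 10.7048 − 2.6 = 8.1048; wedge = 125 − 39.9 = 85.1.
The triangle = ½ × 8.1048 × 85.1 = 344.86.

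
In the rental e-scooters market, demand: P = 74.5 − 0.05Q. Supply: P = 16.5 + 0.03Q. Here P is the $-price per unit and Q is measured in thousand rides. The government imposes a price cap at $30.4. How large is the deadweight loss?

$2738.78 thousand

Competitive equilibrium: 74.5 − 0.05Q = 16.5 + 0.03Q → Q* = 725, P* = 38.25.
At the ceiling P = 30.4, quantity supplied = (30.4 − 16.5)/0.03 = 463.33333.
Willingness to pay at Q' = 463.33333: 74.5 − 0.05·463.33333 = 51.33333.
ΔQ = 725 − 463.33333 = 261.66667; wedge = 51.33333 − 30.4 = 20.93333.
Deadweight loss = ½ × 261.66667 × 20.93333 = $2738.78 thousand.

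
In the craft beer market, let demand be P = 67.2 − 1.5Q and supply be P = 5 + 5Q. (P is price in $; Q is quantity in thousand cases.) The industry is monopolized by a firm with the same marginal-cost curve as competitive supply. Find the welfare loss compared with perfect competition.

$10.46 thousand

Competitive equilibrium: 67.2 − 1.5Q = 5 + 5Q → Q* = 9.5692, P* = 52.8462.
Marginal revenue: MR = 67.2 − 3Q. Set MR = MC: 67.2 − 3Q = 5 + 5Q → Q_m = 7.775.
Price P_m = 67.2 − 1.5·7.775 = 55.5375; MC(Q_m) = 5 + 5·7.775 = 43.875.
Competitive Q* = 9.5692, so ΔQ = 1.7942; wedge = 55.5375 − 43.875 = 11.6625.
The triangle = ½ × 1.7942 × 11.6625 = $10.46 thousand.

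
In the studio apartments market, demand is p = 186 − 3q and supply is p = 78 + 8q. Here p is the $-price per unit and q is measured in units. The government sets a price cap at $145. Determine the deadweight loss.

$11.46

Competitive equilibrium: 186 − 3q = 78 + 8q → q* = 9.8182, p* = 156.5455.
At the ceiling p = 145, quantity supplied = (145 − 78)/8 = 8.375.
Willingness to pay at q' = 8.375: 186 − 3·8.375 = 160.875.
Δq = 9.8182 − 8.375 = 1.4432; wedge = 160.875 − 145 = 15.875.
DWL = ½ × 1.4432 × 15.875 = $11.46.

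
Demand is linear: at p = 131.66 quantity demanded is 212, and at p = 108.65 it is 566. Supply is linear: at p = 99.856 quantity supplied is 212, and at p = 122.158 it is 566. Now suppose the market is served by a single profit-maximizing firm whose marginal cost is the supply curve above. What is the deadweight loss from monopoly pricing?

1539.19

Demand slope = (108.65 − 131.66)/(566 − 212) = −0.065, so p = 145.44 − 0.065q.
Supply slope = (122.158 − 99.856)/(566 − 212) = 0.063, so p = 86.5 + 0.063q.
Competitive equilibrium: 145.44 − 0.065q = 86.5 + 0.063q → q* = 460.4688, p* = 115.5095.
Marginal revenue: MR = 145.44 − 0.13q. Set MR = MC: 145.44 − 0.13q = 86.5 + 0.063q → q_m = 305.3886.
Price p_m = 145.44 − 0.065·305.3886 = 125.5897; MC(q_m) = 86.5 + 0.063·305.3886 = 105.7395.
Competitive q* = 460.4688, so Δq = 155.0802; wedge = 125.5897 − 105.7395 = 19.8502.
Deadweight loss = ½ × 155.0802 × 19.8502 = 1539.19.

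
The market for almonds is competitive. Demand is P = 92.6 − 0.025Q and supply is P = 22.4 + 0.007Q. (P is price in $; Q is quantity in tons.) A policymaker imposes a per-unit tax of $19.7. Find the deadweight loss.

Competitive equilibrium: 92.6 − 0.025Q = 22.4 + 0.007Q → Q* = 2193.75, P* = 37.7563.
With the tax, the buyer price exceeds the seller price by 19.7: (92.6 − 0.025Q) − (22.4 + 0.007Q) = 19.7 → Q' = 1578.125.
ΔQ = 2193.75 − 1578.125 = 615.625; the wedge equals the tax, 19.7.
The triangle = ½ × 615.625 × 19.7 = $6063.91.

$6063.91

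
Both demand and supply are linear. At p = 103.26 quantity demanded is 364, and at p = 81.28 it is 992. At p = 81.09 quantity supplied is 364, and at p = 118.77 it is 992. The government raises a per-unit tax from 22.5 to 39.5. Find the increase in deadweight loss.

Demand slope = (81.28 − 103.26)/(992 − 364) = −0.035, so p = 116 − 0.035q.
Supply slope = (118.77 − 81.09)/(992 − 364) = 0.06, so p = 59.25 + 0.06q.
Competitive equilibrium: 116 − 0.035q = 59.25 + 0.06q → q* = 597.3684, p* = 95.0921.
For a per-unit tax t: Δq = t/0.095, so DWL = ½·t·(t/0.095) = t²/0.19.
At t = 22.5: DWL = 2664.474. At t = 39.5: DWL = 8211.842.
Increase = 8211.842 − 2664.474 = 5547.37.

5547.37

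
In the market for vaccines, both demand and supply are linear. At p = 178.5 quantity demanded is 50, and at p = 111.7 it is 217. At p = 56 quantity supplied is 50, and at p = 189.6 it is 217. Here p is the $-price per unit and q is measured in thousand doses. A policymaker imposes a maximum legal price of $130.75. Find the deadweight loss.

Demand slope = (111.7 − 178.5)/(217 − 50) = −0.4, so p = 198.5 − 0.4q.
Supply slope = (189.6 − 56)/(217 − 50) = 0.8, so p = 16 + 0.8q.
Competitive equilibrium: 198.5 − 0.4q = 16 + 0.8q → q* = 152.0833, p* = 137.6667.
At the ceiling p = 130.75, quantity supplied = (130.75 − 16)/0.8 = 143.4375.
Willingness to pay at q' = 143.4375: 198.5 − 0.4·143.4375 = 141.125.
Δq = 152.0833 − 143.4375 = 8.6458; wedge = 141.125 − 130.75 = 10.375.
The triangle = ½ × 8.6458 × 10.375 = $44.85 thousand.

$44.85 thousand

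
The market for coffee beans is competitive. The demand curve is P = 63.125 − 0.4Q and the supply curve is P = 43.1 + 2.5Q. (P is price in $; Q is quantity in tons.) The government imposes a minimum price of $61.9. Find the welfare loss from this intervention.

Competitive equilibrium: 63.125 − 0.4Q = 43.1 + 2.5Q → Q* = 6.9052, P* = 60.3629.
At the floor P = 61.9, quantity demanded = (63.125 − 61.9)/0.4 = 3.0625.
Sellers' marginal cost at Q' = 3.0625: 43.1 + 2.5·3.0625 = 50.7563.
ΔQ = 6.9052 − 3.0625 = 3.8427; wedge = 61.9 − 50.7563 = 11.1437.
DWL = ½ × 3.8427 × 11.1437 = $21.41.

$21.41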